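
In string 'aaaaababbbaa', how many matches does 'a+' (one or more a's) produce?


Pattern 'a+' matches one or more consecutive a's.
String: 'aaaaababbbaa'
Scanning for runs of a:
  Match 1: 'aaaaa' (length 5)
  Match 2: 'a' (length 1)
  Match 3: 'aa' (length 2)
Total matches: 3

3


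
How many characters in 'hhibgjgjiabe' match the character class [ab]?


Character class [ab] matches any of: {a, b}
Scanning string 'hhibgjgjiabe' character by character:
  pos 0: 'h' -> no
  pos 1: 'h' -> no
  pos 2: 'i' -> no
  pos 3: 'b' -> MATCH
  pos 4: 'g' -> no
  pos 5: 'j' -> no
  pos 6: 'g' -> no
  pos 7: 'j' -> no
  pos 8: 'i' -> no
  pos 9: 'a' -> MATCH
  pos 10: 'b' -> MATCH
  pos 11: 'e' -> no
Total matches: 3

3


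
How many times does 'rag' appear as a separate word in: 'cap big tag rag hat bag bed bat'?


Scanning each word for exact match 'rag':
  Word 1: 'cap' -> no
  Word 2: 'big' -> no
  Word 3: 'tag' -> no
  Word 4: 'rag' -> MATCH
  Word 5: 'hat' -> no
  Word 6: 'bag' -> no
  Word 7: 'bed' -> no
  Word 8: 'bat' -> no
Total matches: 1

1


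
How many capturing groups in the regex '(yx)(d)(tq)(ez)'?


To count capturing groups, count each '(' that starts a group.
Pattern: '(yx)(d)(tq)(ez)'
Walking through the pattern:
  Position 0: '(' -> group #1
  Position 4: '(' -> group #2
  Position 7: '(' -> group #3
  Position 11: '(' -> group #4
Total capturing groups: 4

4


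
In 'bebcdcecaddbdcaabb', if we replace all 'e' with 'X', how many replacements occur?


re.sub('e', 'X', text) replaces every occurrence of 'e' with 'X'.
Text: 'bebcdcecaddbdcaabb'
Scanning for 'e':
  pos 1: 'e' -> replacement #1
  pos 6: 'e' -> replacement #2
Total replacements: 2

2


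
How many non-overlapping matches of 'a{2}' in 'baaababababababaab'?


Pattern 'a{2}' matches exactly 2 consecutive a's (greedy, non-overlapping).
String: 'baaababababababaab'
Scanning for runs of a's:
  Run at pos 1: 'aaa' (length 3) -> 1 match(es)
  Run at pos 5: 'a' (length 1) -> 0 match(es)
  Run at pos 7: 'a' (length 1) -> 0 match(es)
  Run at pos 9: 'a' (length 1) -> 0 match(es)
  Run at pos 11: 'a' (length 1) -> 0 match(es)
  Run at pos 13: 'a' (length 1) -> 0 match(es)
  Run at pos 15: 'aa' (length 2) -> 1 match(es)
Matches found: ['aa', 'aa']
Total: 2

2


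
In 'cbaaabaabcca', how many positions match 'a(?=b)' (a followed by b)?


Lookahead 'a(?=b)' matches 'a' only when followed by 'b'.
String: 'cbaaabaabcca'
Checking each position where char is 'a':
  pos 2: 'a' -> no (next='a')
  pos 3: 'a' -> no (next='a')
  pos 4: 'a' -> MATCH (next='b')
  pos 6: 'a' -> no (next='a')
  pos 7: 'a' -> MATCH (next='b')
Matching positions: [4, 7]
Count: 2

2


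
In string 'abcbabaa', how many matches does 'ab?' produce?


Pattern 'ab?' matches 'a' optionally followed by 'b'.
String: 'abcbabaa'
Scanning left to right for 'a' then checking next char:
  Match 1: 'ab' (a followed by b)
  Match 2: 'ab' (a followed by b)
  Match 3: 'a' (a not followed by b)
  Match 4: 'a' (a not followed by b)
Total matches: 4

4


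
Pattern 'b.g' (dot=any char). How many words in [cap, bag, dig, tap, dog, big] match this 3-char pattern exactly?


Pattern 'b.g' means: starts with 'b', any single char, ends with 'g'.
Checking each word (must be exactly 3 chars):
  'cap' (len=3): no
  'bag' (len=3): MATCH
  'dig' (len=3): no
  'tap' (len=3): no
  'dog' (len=3): no
  'big' (len=3): MATCH
Matching words: ['bag', 'big']
Total: 2

2


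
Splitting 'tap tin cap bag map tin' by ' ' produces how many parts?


Splitting by ' ' breaks the string at each occurrence of the separator.
Text: 'tap tin cap bag map tin'
Parts after split:
  Part 1: 'tap'
  Part 2: 'tin'
  Part 3: 'cap'
  Part 4: 'bag'
  Part 5: 'map'
  Part 6: 'tin'
Total parts: 6

6


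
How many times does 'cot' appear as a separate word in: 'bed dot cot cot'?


Scanning each word for exact match 'cot':
  Word 1: 'bed' -> no
  Word 2: 'dot' -> no
  Word 3: 'cot' -> MATCH
  Word 4: 'cot' -> MATCH
Total matches: 2

2


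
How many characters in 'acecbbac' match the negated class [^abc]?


Negated class [^abc] matches any char NOT in {a, b, c}
Scanning 'acecbbac':
  pos 0: 'a' -> no (excluded)
  pos 1: 'c' -> no (excluded)
  pos 2: 'e' -> MATCH
  pos 3: 'c' -> no (excluded)
  pos 4: 'b' -> no (excluded)
  pos 5: 'b' -> no (excluded)
  pos 6: 'a' -> no (excluded)
  pos 7: 'c' -> no (excluded)
Total matches: 1

1


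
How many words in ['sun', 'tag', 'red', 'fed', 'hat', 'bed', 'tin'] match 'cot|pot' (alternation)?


Alternation 'cot|pot' matches either 'cot' or 'pot'.
Checking each word:
  'sun' -> no
  'tag' -> no
  'red' -> no
  'fed' -> no
  'hat' -> no
  'bed' -> no
  'tin' -> no
Matches: []
Count: 0

0


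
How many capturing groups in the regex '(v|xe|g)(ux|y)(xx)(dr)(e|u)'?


To count capturing groups, count each '(' that starts a group.
Pattern: '(v|xe|g)(ux|y)(xx)(dr)(e|u)'
Walking through the pattern:
  Position 0: '(' -> group #1
  Position 8: '(' -> group #2
  Position 14: '(' -> group #3
  Position 18: '(' -> group #4
  Position 22: '(' -> group #5
Total capturing groups: 5

5


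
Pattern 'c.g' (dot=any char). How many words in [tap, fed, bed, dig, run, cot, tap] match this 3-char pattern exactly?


Pattern 'c.g' means: starts with 'c', any single char, ends with 'g'.
Checking each word (must be exactly 3 chars):
  'tap' (len=3): no
  'fed' (len=3): no
  'bed' (len=3): no
  'dig' (len=3): no
  'run' (len=3): no
  'cot' (len=3): no
  'tap' (len=3): no
Matching words: []
Total: 0

0


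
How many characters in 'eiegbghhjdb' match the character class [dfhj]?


Character class [dfhj] matches any of: {d, f, h, j}
Scanning string 'eiegbghhjdb' character by character:
  pos 0: 'e' -> no
  pos 1: 'i' -> no
  pos 2: 'e' -> no
  pos 3: 'g' -> no
  pos 4: 'b' -> no
  pos 5: 'g' -> no
  pos 6: 'h' -> MATCH
  pos 7: 'h' -> MATCH
  pos 8: 'j' -> MATCH
  pos 9: 'd' -> MATCH
  pos 10: 'b' -> no
Total matches: 4

4


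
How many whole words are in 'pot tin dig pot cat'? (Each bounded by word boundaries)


Word boundaries (\b) mark the start/end of each word.
Text: 'pot tin dig pot cat'
Splitting by whitespace:
  Word 1: 'pot'
  Word 2: 'tin'
  Word 3: 'dig'
  Word 4: 'pot'
  Word 5: 'cat'
Total whole words: 5

5


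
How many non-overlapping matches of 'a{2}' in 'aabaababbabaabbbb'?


Pattern 'a{2}' matches exactly 2 consecutive a's (greedy, non-overlapping).
String: 'aabaababbabaabbbb'
Scanning for runs of a's:
  Run at pos 0: 'aa' (length 2) -> 1 match(es)
  Run at pos 3: 'aa' (length 2) -> 1 match(es)
  Run at pos 6: 'a' (length 1) -> 0 match(es)
  Run at pos 9: 'a' (length 1) -> 0 match(es)
  Run at pos 11: 'aa' (length 2) -> 1 match(es)
Matches found: ['aa', 'aa', 'aa']
Total: 3

3


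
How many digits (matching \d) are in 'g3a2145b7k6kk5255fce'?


\d matches any digit 0-9.
Scanning 'g3a2145b7k6kk5255fce':
  pos 1: '3' -> DIGIT
  pos 3: '2' -> DIGIT
  pos 4: '1' -> DIGIT
  pos 5: '4' -> DIGIT
  pos 6: '5' -> DIGIT
  pos 8: '7' -> DIGIT
  pos 10: '6' -> DIGIT
  pos 13: '5' -> DIGIT
  pos 14: '2' -> DIGIT
  pos 15: '5' -> DIGIT
  pos 16: '5' -> DIGIT
Digits found: ['3', '2', '1', '4', '5', '7', '6', '5', '2', '5', '5']
Total: 11

11


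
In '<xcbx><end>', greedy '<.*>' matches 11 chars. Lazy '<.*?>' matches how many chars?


Greedy '<.*>' tries to match as MUCH as possible.
Lazy '<.*?>' tries to match as LITTLE as possible.

String: '<xcbx><end>'
Greedy '<.*>' starts at first '<' and extends to the LAST '>': '<xcbx><end>' (11 chars)
Lazy '<.*?>' starts at first '<' and stops at the FIRST '>': '<xcbx>' (6 chars)

6


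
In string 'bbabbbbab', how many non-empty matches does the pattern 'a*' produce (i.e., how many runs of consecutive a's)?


Pattern 'a*' matches zero or more a's. We want non-empty runs of consecutive a's.
String: 'bbabbbbab'
Walking through the string to find runs of a's:
  Run 1: positions 2-2 -> 'a'
  Run 2: positions 7-7 -> 'a'
Non-empty runs found: ['a', 'a']
Count: 2

2


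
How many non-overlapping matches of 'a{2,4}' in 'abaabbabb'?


Pattern 'a{2,4}' matches between 2 and 4 consecutive a's (greedy).
String: 'abaabbabb'
Finding runs of a's and applying greedy matching:
  Run at pos 0: 'a' (length 1)
  Run at pos 2: 'aa' (length 2)
  Run at pos 6: 'a' (length 1)
Matches: ['aa']
Count: 1

1


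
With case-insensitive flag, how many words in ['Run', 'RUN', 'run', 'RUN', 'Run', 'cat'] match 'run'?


Case-insensitive matching: compare each word's lowercase form to 'run'.
  'Run' -> lower='run' -> MATCH
  'RUN' -> lower='run' -> MATCH
  'run' -> lower='run' -> MATCH
  'RUN' -> lower='run' -> MATCH
  'Run' -> lower='run' -> MATCH
  'cat' -> lower='cat' -> no
Matches: ['Run', 'RUN', 'run', 'RUN', 'Run']
Count: 5

5


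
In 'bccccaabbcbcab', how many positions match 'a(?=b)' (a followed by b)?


Lookahead 'a(?=b)' matches 'a' only when followed by 'b'.
String: 'bccccaabbcbcab'
Checking each position where char is 'a':
  pos 5: 'a' -> no (next='a')
  pos 6: 'a' -> MATCH (next='b')
  pos 12: 'a' -> MATCH (next='b')
Matching positions: [6, 12]
Count: 2

2


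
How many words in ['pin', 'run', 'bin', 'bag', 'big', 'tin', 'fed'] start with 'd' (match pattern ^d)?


Pattern ^d anchors to start of word. Check which words begin with 'd':
  'pin' -> no
  'run' -> no
  'bin' -> no
  'bag' -> no
  'big' -> no
  'tin' -> no
  'fed' -> no
Matching words: []
Count: 0

0


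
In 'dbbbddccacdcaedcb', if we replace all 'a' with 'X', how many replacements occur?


re.sub('a', 'X', text) replaces every occurrence of 'a' with 'X'.
Text: 'dbbbddccacdcaedcb'
Scanning for 'a':
  pos 8: 'a' -> replacement #1
  pos 12: 'a' -> replacement #2
Total replacements: 2

2


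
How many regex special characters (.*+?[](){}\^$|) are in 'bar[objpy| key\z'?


Regex special characters are: . * + ? [ ] ( ) { } \ ^ $ |
Scanning 'bar[objpy| key\z':
  pos 3: '[' -> SPECIAL
  pos 9: '|' -> SPECIAL
  pos 14: '\' -> SPECIAL
Special chars found: ['[', '|', '\\']
Total: 3

3


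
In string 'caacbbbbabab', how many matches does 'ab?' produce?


Pattern 'ab?' matches 'a' optionally followed by 'b'.
String: 'caacbbbbabab'
Scanning left to right for 'a' then checking next char:
  Match 1: 'a' (a not followed by b)
  Match 2: 'a' (a not followed by b)
  Match 3: 'ab' (a followed by b)
  Match 4: 'ab' (a followed by b)
Total matches: 4

4


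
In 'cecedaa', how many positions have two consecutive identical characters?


Looking for consecutive identical characters in 'cecedaa':
  pos 0-1: 'c' vs 'e' -> different
  pos 1-2: 'e' vs 'c' -> different
  pos 2-3: 'c' vs 'e' -> different
  pos 3-4: 'e' vs 'd' -> different
  pos 4-5: 'd' vs 'a' -> different
  pos 5-6: 'a' vs 'a' -> MATCH ('aa')
Consecutive identical pairs: ['aa']
Count: 1

1


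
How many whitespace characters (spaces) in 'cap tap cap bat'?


\s matches whitespace characters (spaces, tabs, etc.).
Text: 'cap tap cap bat'
This text has 4 words separated by spaces.
Number of spaces = number of words - 1 = 4 - 1 = 3

3


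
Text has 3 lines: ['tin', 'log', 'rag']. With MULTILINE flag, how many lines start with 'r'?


With MULTILINE flag, ^ matches the start of each line.
Lines: ['tin', 'log', 'rag']
Checking which lines start with 'r':
  Line 1: 'tin' -> no
  Line 2: 'log' -> no
  Line 3: 'rag' -> MATCH
Matching lines: ['rag']
Count: 1

1


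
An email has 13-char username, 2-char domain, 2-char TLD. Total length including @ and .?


An email address has format: username@domain.tld
Username length: 13
'@' character: 1
Domain length: 2
'.' character: 1
TLD length: 2
Total = 13 + 1 + 2 + 1 + 2 = 19

19


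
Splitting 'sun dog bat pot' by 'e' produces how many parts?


Splitting by 'e' breaks the string at each occurrence of the separator.
Text: 'sun dog bat pot'
Parts after split:
  Part 1: 'sun dog bat pot'
Total parts: 1

1


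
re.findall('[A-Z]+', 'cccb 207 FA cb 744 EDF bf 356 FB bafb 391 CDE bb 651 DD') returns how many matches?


Pattern '[A-Z]+' finds one or more uppercase letters.
Text: 'cccb 207 FA cb 744 EDF bf 356 FB bafb 391 CDE bb 651 DD'
Scanning for matches:
  Match 1: 'FA'
  Match 2: 'EDF'
  Match 3: 'FB'
  Match 4: 'CDE'
  Match 5: 'DD'
Total matches: 5

5


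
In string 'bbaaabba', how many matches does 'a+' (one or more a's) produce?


Pattern 'a+' matches one or more consecutive a's.
String: 'bbaaabba'
Scanning for runs of a:
  Match 1: 'aaa' (length 3)
  Match 2: 'a' (length 1)
Total matches: 2

2


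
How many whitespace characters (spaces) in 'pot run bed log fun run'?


\s matches whitespace characters (spaces, tabs, etc.).
Text: 'pot run bed log fun run'
This text has 6 words separated by spaces.
Number of spaces = number of words - 1 = 6 - 1 = 5

5


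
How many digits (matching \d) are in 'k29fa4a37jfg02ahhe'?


\d matches any digit 0-9.
Scanning 'k29fa4a37jfg02ahhe':
  pos 1: '2' -> DIGIT
  pos 2: '9' -> DIGIT
  pos 5: '4' -> DIGIT
  pos 7: '3' -> DIGIT
  pos 8: '7' -> DIGIT
  pos 12: '0' -> DIGIT
  pos 13: '2' -> DIGIT
Digits found: ['2', '9', '4', '3', '7', '0', '2']
Total: 7

7


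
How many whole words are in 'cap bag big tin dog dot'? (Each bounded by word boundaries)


Word boundaries (\b) mark the start/end of each word.
Text: 'cap bag big tin dog dot'
Splitting by whitespace:
  Word 1: 'cap'
  Word 2: 'bag'
  Word 3: 'big'
  Word 4: 'tin'
  Word 5: 'dog'
  Word 6: 'dot'
Total whole words: 6

6


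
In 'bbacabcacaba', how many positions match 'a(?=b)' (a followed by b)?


Lookahead 'a(?=b)' matches 'a' only when followed by 'b'.
String: 'bbacabcacaba'
Checking each position where char is 'a':
  pos 2: 'a' -> no (next='c')
  pos 4: 'a' -> MATCH (next='b')
  pos 7: 'a' -> no (next='c')
  pos 9: 'a' -> MATCH (next='b')
Matching positions: [4, 9]
Count: 2

2


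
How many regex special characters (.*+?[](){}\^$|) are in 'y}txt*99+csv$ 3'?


Regex special characters are: . * + ? [ ] ( ) { } \ ^ $ |
Scanning 'y}txt*99+csv$ 3':
  pos 1: '}' -> SPECIAL
  pos 5: '*' -> SPECIAL
  pos 8: '+' -> SPECIAL
  pos 12: '$' -> SPECIAL
Special chars found: ['}', '*', '+', '$']
Total: 4

4


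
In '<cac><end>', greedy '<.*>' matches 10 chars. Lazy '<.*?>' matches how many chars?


Greedy '<.*>' tries to match as MUCH as possible.
Lazy '<.*?>' tries to match as LITTLE as possible.

String: '<cac><end>'
Greedy '<.*>' starts at first '<' and extends to the LAST '>': '<cac><end>' (10 chars)
Lazy '<.*?>' starts at first '<' and stops at the FIRST '>': '<cac>' (5 chars)

5


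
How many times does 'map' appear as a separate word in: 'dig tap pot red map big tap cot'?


Scanning each word for exact match 'map':
  Word 1: 'dig' -> no
  Word 2: 'tap' -> no
  Word 3: 'pot' -> no
  Word 4: 'red' -> no
  Word 5: 'map' -> MATCH
  Word 6: 'big' -> no
  Word 7: 'tap' -> no
  Word 8: 'cot' -> no
Total matches: 1

1


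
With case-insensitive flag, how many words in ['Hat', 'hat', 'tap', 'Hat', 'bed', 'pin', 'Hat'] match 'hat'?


Case-insensitive matching: compare each word's lowercase form to 'hat'.
  'Hat' -> lower='hat' -> MATCH
  'hat' -> lower='hat' -> MATCH
  'tap' -> lower='tap' -> no
  'Hat' -> lower='hat' -> MATCH
  'bed' -> lower='bed' -> no
  'pin' -> lower='pin' -> no
  'Hat' -> lower='hat' -> MATCH
Matches: ['Hat', 'hat', 'Hat', 'Hat']
Count: 4

4


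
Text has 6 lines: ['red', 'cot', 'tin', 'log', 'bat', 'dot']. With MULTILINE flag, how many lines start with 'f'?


With MULTILINE flag, ^ matches the start of each line.
Lines: ['red', 'cot', 'tin', 'log', 'bat', 'dot']
Checking which lines start with 'f':
  Line 1: 'red' -> no
  Line 2: 'cot' -> no
  Line 3: 'tin' -> no
  Line 4: 'log' -> no
  Line 5: 'bat' -> no
  Line 6: 'dot' -> no
Matching lines: []
Count: 0

0


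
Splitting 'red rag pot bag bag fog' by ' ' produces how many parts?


Splitting by ' ' breaks the string at each occurrence of the separator.
Text: 'red rag pot bag bag fog'
Parts after split:
  Part 1: 'red'
  Part 2: 'rag'
  Part 3: 'pot'
  Part 4: 'bag'
  Part 5: 'bag'
  Part 6: 'fog'
Total parts: 6

6


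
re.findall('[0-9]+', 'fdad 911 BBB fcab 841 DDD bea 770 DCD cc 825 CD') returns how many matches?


Pattern '[0-9]+' finds one or more digits.
Text: 'fdad 911 BBB fcab 841 DDD bea 770 DCD cc 825 CD'
Scanning for matches:
  Match 1: '911'
  Match 2: '841'
  Match 3: '770'
  Match 4: '825'
Total matches: 4

4


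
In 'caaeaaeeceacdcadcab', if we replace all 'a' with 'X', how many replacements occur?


re.sub('a', 'X', text) replaces every occurrence of 'a' with 'X'.
Text: 'caaeaaeeceacdcadcab'
Scanning for 'a':
  pos 1: 'a' -> replacement #1
  pos 2: 'a' -> replacement #2
  pos 4: 'a' -> replacement #3
  pos 5: 'a' -> replacement #4
  pos 10: 'a' -> replacement #5
  pos 14: 'a' -> replacement #6
  pos 17: 'a' -> replacement #7
Total replacements: 7

7


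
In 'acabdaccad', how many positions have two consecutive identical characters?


Looking for consecutive identical characters in 'acabdaccad':
  pos 0-1: 'a' vs 'c' -> different
  pos 1-2: 'c' vs 'a' -> different
  pos 2-3: 'a' vs 'b' -> different
  pos 3-4: 'b' vs 'd' -> different
  pos 4-5: 'd' vs 'a' -> different
  pos 5-6: 'a' vs 'c' -> different
  pos 6-7: 'c' vs 'c' -> MATCH ('cc')
  pos 7-8: 'c' vs 'a' -> different
  pos 8-9: 'a' vs 'd' -> different
Consecutive identical pairs: ['cc']
Count: 1

1


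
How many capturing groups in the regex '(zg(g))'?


To count capturing groups, count each '(' that starts a group.
Pattern: '(zg(g))'
Walking through the pattern:
  Position 0: '(' -> group #1
  Position 3: '(' -> group #2
Total capturing groups: 2

2


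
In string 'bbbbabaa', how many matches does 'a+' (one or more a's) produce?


Pattern 'a+' matches one or more consecutive a's.
String: 'bbbbabaa'
Scanning for runs of a:
  Match 1: 'a' (length 1)
  Match 2: 'aa' (length 2)
Total matches: 2

2


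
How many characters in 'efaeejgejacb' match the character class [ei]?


Character class [ei] matches any of: {e, i}
Scanning string 'efaeejgejacb' character by character:
  pos 0: 'e' -> MATCH
  pos 1: 'f' -> no
  pos 2: 'a' -> no
  pos 3: 'e' -> MATCH
  pos 4: 'e' -> MATCH
  pos 5: 'j' -> no
  pos 6: 'g' -> no
  pos 7: 'e' -> MATCH
  pos 8: 'j' -> no
  pos 9: 'a' -> no
  pos 10: 'c' -> no
  pos 11: 'b' -> no
Total matches: 4

4


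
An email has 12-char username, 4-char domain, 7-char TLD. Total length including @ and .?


An email address has format: username@domain.tld
Username length: 12
'@' character: 1
Domain length: 4
'.' character: 1
TLD length: 7
Total = 12 + 1 + 4 + 1 + 7 = 25

25


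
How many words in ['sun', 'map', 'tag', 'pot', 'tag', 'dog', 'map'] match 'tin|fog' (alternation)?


Alternation 'tin|fog' matches either 'tin' or 'fog'.
Checking each word:
  'sun' -> no
  'map' -> no
  'tag' -> no
  'pot' -> no
  'tag' -> no
  'dog' -> no
  'map' -> no
Matches: []
Count: 0

0


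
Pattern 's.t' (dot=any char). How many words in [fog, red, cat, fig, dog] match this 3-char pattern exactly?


Pattern 's.t' means: starts with 's', any single char, ends with 't'.
Checking each word (must be exactly 3 chars):
  'fog' (len=3): no
  'red' (len=3): no
  'cat' (len=3): no
  'fig' (len=3): no
  'dog' (len=3): no
Matching words: []
Total: 0

0


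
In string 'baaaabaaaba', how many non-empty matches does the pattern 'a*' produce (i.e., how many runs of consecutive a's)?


Pattern 'a*' matches zero or more a's. We want non-empty runs of consecutive a's.
String: 'baaaabaaaba'
Walking through the string to find runs of a's:
  Run 1: positions 1-4 -> 'aaaa'
  Run 2: positions 6-8 -> 'aaa'
  Run 3: positions 10-10 -> 'a'
Non-empty runs found: ['aaaa', 'aaa', 'a']
Count: 3

3


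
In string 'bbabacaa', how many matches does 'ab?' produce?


Pattern 'ab?' matches 'a' optionally followed by 'b'.
String: 'bbabacaa'
Scanning left to right for 'a' then checking next char:
  Match 1: 'ab' (a followed by b)
  Match 2: 'a' (a not followed by b)
  Match 3: 'a' (a not followed by b)
  Match 4: 'a' (a not followed by b)
Total matches: 4

4


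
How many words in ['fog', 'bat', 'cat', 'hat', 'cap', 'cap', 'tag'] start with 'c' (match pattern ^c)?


Pattern ^c anchors to start of word. Check which words begin with 'c':
  'fog' -> no
  'bat' -> no
  'cat' -> MATCH (starts with 'c')
  'hat' -> no
  'cap' -> MATCH (starts with 'c')
  'cap' -> MATCH (starts with 'c')
  'tag' -> no
Matching words: ['cat', 'cap', 'cap']
Count: 3

3


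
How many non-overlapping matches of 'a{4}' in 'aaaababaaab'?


Pattern 'a{4}' matches exactly 4 consecutive a's (greedy, non-overlapping).
String: 'aaaababaaab'
Scanning for runs of a's:
  Run at pos 0: 'aaaa' (length 4) -> 1 match(es)
  Run at pos 5: 'a' (length 1) -> 0 match(es)
  Run at pos 7: 'aaa' (length 3) -> 0 match(es)
Matches found: ['aaaa']
Total: 1

1


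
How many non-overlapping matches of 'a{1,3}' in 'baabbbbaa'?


Pattern 'a{1,3}' matches between 1 and 3 consecutive a's (greedy).
String: 'baabbbbaa'
Finding runs of a's and applying greedy matching:
  Run at pos 1: 'aa' (length 2)
  Run at pos 7: 'aa' (length 2)
Matches: ['aa', 'aa']
Count: 2

2


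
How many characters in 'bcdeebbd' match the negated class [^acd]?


Negated class [^acd] matches any char NOT in {a, c, d}
Scanning 'bcdeebbd':
  pos 0: 'b' -> MATCH
  pos 1: 'c' -> no (excluded)
  pos 2: 'd' -> no (excluded)
  pos 3: 'e' -> MATCH
  pos 4: 'e' -> MATCH
  pos 5: 'b' -> MATCH
  pos 6: 'b' -> MATCH
  pos 7: 'd' -> no (excluded)
Total matches: 5

5


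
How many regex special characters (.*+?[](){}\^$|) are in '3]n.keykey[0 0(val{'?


Regex special characters are: . * + ? [ ] ( ) { } \ ^ $ |
Scanning '3]n.keykey[0 0(val{':
  pos 1: ']' -> SPECIAL
  pos 3: '.' -> SPECIAL
  pos 10: '[' -> SPECIAL
  pos 14: '(' -> SPECIAL
  pos 18: '{' -> SPECIAL
Special chars found: [']', '.', '[', '(', '{']
Total: 5

5


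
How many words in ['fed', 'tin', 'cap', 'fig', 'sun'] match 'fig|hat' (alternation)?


Alternation 'fig|hat' matches either 'fig' or 'hat'.
Checking each word:
  'fed' -> no
  'tin' -> no
  'cap' -> no
  'fig' -> MATCH
  'sun' -> no
Matches: ['fig']
Count: 1

1


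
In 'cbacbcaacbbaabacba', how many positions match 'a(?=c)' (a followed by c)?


Lookahead 'a(?=c)' matches 'a' only when followed by 'c'.
String: 'cbacbcaacbbaabacba'
Checking each position where char is 'a':
  pos 2: 'a' -> MATCH (next='c')
  pos 6: 'a' -> no (next='a')
  pos 7: 'a' -> MATCH (next='c')
  pos 11: 'a' -> no (next='a')
  pos 12: 'a' -> no (next='b')
  pos 14: 'a' -> MATCH (next='c')
Matching positions: [2, 7, 14]
Count: 3

3


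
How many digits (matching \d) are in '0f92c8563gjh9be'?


\d matches any digit 0-9.
Scanning '0f92c8563gjh9be':
  pos 0: '0' -> DIGIT
  pos 2: '9' -> DIGIT
  pos 3: '2' -> DIGIT
  pos 5: '8' -> DIGIT
  pos 6: '5' -> DIGIT
  pos 7: '6' -> DIGIT
  pos 8: '3' -> DIGIT
  pos 12: '9' -> DIGIT
Digits found: ['0', '9', '2', '8', '5', '6', '3', '9']
Total: 8

8


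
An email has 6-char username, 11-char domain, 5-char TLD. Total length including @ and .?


An email address has format: username@domain.tld
Username length: 6
'@' character: 1
Domain length: 11
'.' character: 1
TLD length: 5
Total = 6 + 1 + 11 + 1 + 5 = 24

24


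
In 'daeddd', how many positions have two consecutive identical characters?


Looking for consecutive identical characters in 'daeddd':
  pos 0-1: 'd' vs 'a' -> different
  pos 1-2: 'a' vs 'e' -> different
  pos 2-3: 'e' vs 'd' -> different
  pos 3-4: 'd' vs 'd' -> MATCH ('dd')
  pos 4-5: 'd' vs 'd' -> MATCH ('dd')
Consecutive identical pairs: ['dd', 'dd']
Count: 2

2


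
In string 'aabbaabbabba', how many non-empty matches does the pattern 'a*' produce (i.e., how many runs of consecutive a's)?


Pattern 'a*' matches zero or more a's. We want non-empty runs of consecutive a's.
String: 'aabbaabbabba'
Walking through the string to find runs of a's:
  Run 1: positions 0-1 -> 'aa'
  Run 2: positions 4-5 -> 'aa'
  Run 3: positions 8-8 -> 'a'
  Run 4: positions 11-11 -> 'a'
Non-empty runs found: ['aa', 'aa', 'a', 'a']
Count: 4

4


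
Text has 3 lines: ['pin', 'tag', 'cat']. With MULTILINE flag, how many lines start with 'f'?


With MULTILINE flag, ^ matches the start of each line.
Lines: ['pin', 'tag', 'cat']
Checking which lines start with 'f':
  Line 1: 'pin' -> no
  Line 2: 'tag' -> no
  Line 3: 'cat' -> no
Matching lines: []
Count: 0

0


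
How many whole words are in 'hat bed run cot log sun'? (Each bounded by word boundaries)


Word boundaries (\b) mark the start/end of each word.
Text: 'hat bed run cot log sun'
Splitting by whitespace:
  Word 1: 'hat'
  Word 2: 'bed'
  Word 3: 'run'
  Word 4: 'cot'
  Word 5: 'log'
  Word 6: 'sun'
Total whole words: 6

6


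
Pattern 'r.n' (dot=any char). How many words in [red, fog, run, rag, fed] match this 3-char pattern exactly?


Pattern 'r.n' means: starts with 'r', any single char, ends with 'n'.
Checking each word (must be exactly 3 chars):
  'red' (len=3): no
  'fog' (len=3): no
  'run' (len=3): MATCH
  'rag' (len=3): no
  'fed' (len=3): no
Matching words: ['run']
Total: 1

1


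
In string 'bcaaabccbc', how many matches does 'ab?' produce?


Pattern 'ab?' matches 'a' optionally followed by 'b'.
String: 'bcaaabccbc'
Scanning left to right for 'a' then checking next char:
  Match 1: 'a' (a not followed by b)
  Match 2: 'a' (a not followed by b)
  Match 3: 'ab' (a followed by b)
Total matches: 3

3


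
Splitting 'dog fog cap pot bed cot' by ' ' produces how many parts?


Splitting by ' ' breaks the string at each occurrence of the separator.
Text: 'dog fog cap pot bed cot'
Parts after split:
  Part 1: 'dog'
  Part 2: 'fog'
  Part 3: 'cap'
  Part 4: 'pot'
  Part 5: 'bed'
  Part 6: 'cot'
Total parts: 6

6


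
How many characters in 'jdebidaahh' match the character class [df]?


Character class [df] matches any of: {d, f}
Scanning string 'jdebidaahh' character by character:
  pos 0: 'j' -> no
  pos 1: 'd' -> MATCH
  pos 2: 'e' -> no
  pos 3: 'b' -> no
  pos 4: 'i' -> no
  pos 5: 'd' -> MATCH
  pos 6: 'a' -> no
  pos 7: 'a' -> no
  pos 8: 'h' -> no
  pos 9: 'h' -> no
Total matches: 2

2


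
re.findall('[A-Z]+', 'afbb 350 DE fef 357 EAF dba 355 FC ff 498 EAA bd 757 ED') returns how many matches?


Pattern '[A-Z]+' finds one or more uppercase letters.
Text: 'afbb 350 DE fef 357 EAF dba 355 FC ff 498 EAA bd 757 ED'
Scanning for matches:
  Match 1: 'DE'
  Match 2: 'EAF'
  Match 3: 'FC'
  Match 4: 'EAA'
  Match 5: 'ED'
Total matches: 5

5


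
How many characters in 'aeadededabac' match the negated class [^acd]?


Negated class [^acd] matches any char NOT in {a, c, d}
Scanning 'aeadededabac':
  pos 0: 'a' -> no (excluded)
  pos 1: 'e' -> MATCH
  pos 2: 'a' -> no (excluded)
  pos 3: 'd' -> no (excluded)
  pos 4: 'e' -> MATCH
  pos 5: 'd' -> no (excluded)
  pos 6: 'e' -> MATCH
  pos 7: 'd' -> no (excluded)
  pos 8: 'a' -> no (excluded)
  pos 9: 'b' -> MATCH
  pos 10: 'a' -> no (excluded)
  pos 11: 'c' -> no (excluded)
Total matches: 4

4


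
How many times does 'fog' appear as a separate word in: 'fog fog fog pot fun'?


Scanning each word for exact match 'fog':
  Word 1: 'fog' -> MATCH
  Word 2: 'fog' -> MATCH
  Word 3: 'fog' -> MATCH
  Word 4: 'pot' -> no
  Word 5: 'fun' -> no
Total matches: 3

3


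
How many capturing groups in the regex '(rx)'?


To count capturing groups, count each '(' that starts a group.
Pattern: '(rx)'
Walking through the pattern:
  Position 0: '(' -> group #1
Total capturing groups: 1

1


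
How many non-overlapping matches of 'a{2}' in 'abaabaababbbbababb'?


Pattern 'a{2}' matches exactly 2 consecutive a's (greedy, non-overlapping).
String: 'abaabaababbbbababb'
Scanning for runs of a's:
  Run at pos 0: 'a' (length 1) -> 0 match(es)
  Run at pos 2: 'aa' (length 2) -> 1 match(es)
  Run at pos 5: 'aa' (length 2) -> 1 match(es)
  Run at pos 8: 'a' (length 1) -> 0 match(es)
  Run at pos 13: 'a' (length 1) -> 0 match(es)
  Run at pos 15: 'a' (length 1) -> 0 match(es)
Matches found: ['aa', 'aa']
Total: 2

2


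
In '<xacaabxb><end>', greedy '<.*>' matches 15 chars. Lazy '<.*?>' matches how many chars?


Greedy '<.*>' tries to match as MUCH as possible.
Lazy '<.*?>' tries to match as LITTLE as possible.

String: '<xacaabxb><end>'
Greedy '<.*>' starts at first '<' and extends to the LAST '>': '<xacaabxb><end>' (15 chars)
Lazy '<.*?>' starts at first '<' and stops at the FIRST '>': '<xacaabxb>' (10 chars)

10


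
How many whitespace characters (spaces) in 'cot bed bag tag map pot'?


\s matches whitespace characters (spaces, tabs, etc.).
Text: 'cot bed bag tag map pot'
This text has 6 words separated by spaces.
Number of spaces = number of words - 1 = 6 - 1 = 5

5


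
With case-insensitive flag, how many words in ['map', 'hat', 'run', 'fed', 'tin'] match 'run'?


Case-insensitive matching: compare each word's lowercase form to 'run'.
  'map' -> lower='map' -> no
  'hat' -> lower='hat' -> no
  'run' -> lower='run' -> MATCH
  'fed' -> lower='fed' -> no
  'tin' -> lower='tin' -> no
Matches: ['run']
Count: 1

1


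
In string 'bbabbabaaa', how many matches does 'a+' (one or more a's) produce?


Pattern 'a+' matches one or more consecutive a's.
String: 'bbabbabaaa'
Scanning for runs of a:
  Match 1: 'a' (length 1)
  Match 2: 'a' (length 1)
  Match 3: 'aaa' (length 3)
Total matches: 3

3


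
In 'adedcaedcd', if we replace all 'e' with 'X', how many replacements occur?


re.sub('e', 'X', text) replaces every occurrence of 'e' with 'X'.
Text: 'adedcaedcd'
Scanning for 'e':
  pos 2: 'e' -> replacement #1
  pos 6: 'e' -> replacement #2
Total replacements: 2

2


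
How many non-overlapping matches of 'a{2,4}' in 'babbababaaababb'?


Pattern 'a{2,4}' matches between 2 and 4 consecutive a's (greedy).
String: 'babbababaaababb'
Finding runs of a's and applying greedy matching:
  Run at pos 1: 'a' (length 1)
  Run at pos 4: 'a' (length 1)
  Run at pos 6: 'a' (length 1)
  Run at pos 8: 'aaa' (length 3)
  Run at pos 12: 'a' (length 1)
Matches: ['aaa']
Count: 1

1


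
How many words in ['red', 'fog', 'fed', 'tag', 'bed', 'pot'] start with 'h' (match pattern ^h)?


Pattern ^h anchors to start of word. Check which words begin with 'h':
  'red' -> no
  'fog' -> no
  'fed' -> no
  'tag' -> no
  'bed' -> no
  'pot' -> no
Matching words: []
Count: 0

0


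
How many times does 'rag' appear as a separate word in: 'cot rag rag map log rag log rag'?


Scanning each word for exact match 'rag':
  Word 1: 'cot' -> no
  Word 2: 'rag' -> MATCH
  Word 3: 'rag' -> MATCH
  Word 4: 'map' -> no
  Word 5: 'log' -> no
  Word 6: 'rag' -> MATCH
  Word 7: 'log' -> no
  Word 8: 'rag' -> MATCH
Total matches: 4

4


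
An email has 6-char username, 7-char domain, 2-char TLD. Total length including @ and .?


An email address has format: username@domain.tld
Username length: 6
'@' character: 1
Domain length: 7
'.' character: 1
TLD length: 2
Total = 6 + 1 + 7 + 1 + 2 = 17

17


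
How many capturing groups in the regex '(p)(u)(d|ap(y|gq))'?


To count capturing groups, count each '(' that starts a group.
Pattern: '(p)(u)(d|ap(y|gq))'
Walking through the pattern:
  Position 0: '(' -> group #1
  Position 3: '(' -> group #2
  Position 6: '(' -> group #3
  Position 11: '(' -> group #4
Total capturing groups: 4

4


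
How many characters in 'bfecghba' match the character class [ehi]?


Character class [ehi] matches any of: {e, h, i}
Scanning string 'bfecghba' character by character:
  pos 0: 'b' -> no
  pos 1: 'f' -> no
  pos 2: 'e' -> MATCH
  pos 3: 'c' -> no
  pos 4: 'g' -> no
  pos 5: 'h' -> MATCH
  pos 6: 'b' -> no
  pos 7: 'a' -> no
Total matches: 2

2


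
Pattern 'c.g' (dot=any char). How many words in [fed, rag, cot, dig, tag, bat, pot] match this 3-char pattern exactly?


Pattern 'c.g' means: starts with 'c', any single char, ends with 'g'.
Checking each word (must be exactly 3 chars):
  'fed' (len=3): no
  'rag' (len=3): no
  'cot' (len=3): no
  'dig' (len=3): no
  'tag' (len=3): no
  'bat' (len=3): no
  'pot' (len=3): no
Matching words: []
Total: 0

0


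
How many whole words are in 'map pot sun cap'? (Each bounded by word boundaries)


Word boundaries (\b) mark the start/end of each word.
Text: 'map pot sun cap'
Splitting by whitespace:
  Word 1: 'map'
  Word 2: 'pot'
  Word 3: 'sun'
  Word 4: 'cap'
Total whole words: 4

4


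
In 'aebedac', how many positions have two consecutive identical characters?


Looking for consecutive identical characters in 'aebedac':
  pos 0-1: 'a' vs 'e' -> different
  pos 1-2: 'e' vs 'b' -> different
  pos 2-3: 'b' vs 'e' -> different
  pos 3-4: 'e' vs 'd' -> different
  pos 4-5: 'd' vs 'a' -> different
  pos 5-6: 'a' vs 'c' -> different
Consecutive identical pairs: []
Count: 0

0


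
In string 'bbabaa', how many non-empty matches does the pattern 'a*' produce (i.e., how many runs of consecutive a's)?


Pattern 'a*' matches zero or more a's. We want non-empty runs of consecutive a's.
String: 'bbabaa'
Walking through the string to find runs of a's:
  Run 1: positions 2-2 -> 'a'
  Run 2: positions 4-5 -> 'aa'
Non-empty runs found: ['a', 'aa']
Count: 2

2


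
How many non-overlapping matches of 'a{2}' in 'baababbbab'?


Pattern 'a{2}' matches exactly 2 consecutive a's (greedy, non-overlapping).
String: 'baababbbab'
Scanning for runs of a's:
  Run at pos 1: 'aa' (length 2) -> 1 match(es)
  Run at pos 4: 'a' (length 1) -> 0 match(es)
  Run at pos 8: 'a' (length 1) -> 0 match(es)
Matches found: ['aa']
Total: 1

1


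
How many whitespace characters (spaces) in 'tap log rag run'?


\s matches whitespace characters (spaces, tabs, etc.).
Text: 'tap log rag run'
This text has 4 words separated by spaces.
Number of spaces = number of words - 1 = 4 - 1 = 3

3


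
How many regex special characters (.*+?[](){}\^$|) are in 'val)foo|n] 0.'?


Regex special characters are: . * + ? [ ] ( ) { } \ ^ $ |
Scanning 'val)foo|n] 0.':
  pos 3: ')' -> SPECIAL
  pos 7: '|' -> SPECIAL
  pos 9: ']' -> SPECIAL
  pos 12: '.' -> SPECIAL
Special chars found: [')', '|', ']', '.']
Total: 4

4


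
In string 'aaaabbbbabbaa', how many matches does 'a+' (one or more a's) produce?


Pattern 'a+' matches one or more consecutive a's.
String: 'aaaabbbbabbaa'
Scanning for runs of a:
  Match 1: 'aaaa' (length 4)
  Match 2: 'a' (length 1)
  Match 3: 'aa' (length 2)
Total matches: 3

3


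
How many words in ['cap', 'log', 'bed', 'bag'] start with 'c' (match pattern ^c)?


Pattern ^c anchors to start of word. Check which words begin with 'c':
  'cap' -> MATCH (starts with 'c')
  'log' -> no
  'bed' -> no
  'bag' -> no
Matching words: ['cap']
Count: 1

1


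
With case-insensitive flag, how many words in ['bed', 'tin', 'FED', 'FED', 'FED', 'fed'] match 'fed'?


Case-insensitive matching: compare each word's lowercase form to 'fed'.
  'bed' -> lower='bed' -> no
  'tin' -> lower='tin' -> no
  'FED' -> lower='fed' -> MATCH
  'FED' -> lower='fed' -> MATCH
  'FED' -> lower='fed' -> MATCH
  'fed' -> lower='fed' -> MATCH
Matches: ['FED', 'FED', 'FED', 'fed']
Count: 4

4


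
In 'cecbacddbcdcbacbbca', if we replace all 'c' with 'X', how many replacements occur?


re.sub('c', 'X', text) replaces every occurrence of 'c' with 'X'.
Text: 'cecbacddbcdcbacbbca'
Scanning for 'c':
  pos 0: 'c' -> replacement #1
  pos 2: 'c' -> replacement #2
  pos 5: 'c' -> replacement #3
  pos 9: 'c' -> replacement #4
  pos 11: 'c' -> replacement #5
  pos 14: 'c' -> replacement #6
  pos 17: 'c' -> replacement #7
Total replacements: 7

7


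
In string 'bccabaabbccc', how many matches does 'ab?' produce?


Pattern 'ab?' matches 'a' optionally followed by 'b'.
String: 'bccabaabbccc'
Scanning left to right for 'a' then checking next char:
  Match 1: 'ab' (a followed by b)
  Match 2: 'a' (a not followed by b)
  Match 3: 'ab' (a followed by b)
Total matches: 3

3


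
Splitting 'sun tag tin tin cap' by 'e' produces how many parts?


Splitting by 'e' breaks the string at each occurrence of the separator.
Text: 'sun tag tin tin cap'
Parts after split:
  Part 1: 'sun tag tin tin cap'
Total parts: 1

1


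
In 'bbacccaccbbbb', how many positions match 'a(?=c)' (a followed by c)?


Lookahead 'a(?=c)' matches 'a' only when followed by 'c'.
String: 'bbacccaccbbbb'
Checking each position where char is 'a':
  pos 2: 'a' -> MATCH (next='c')
  pos 6: 'a' -> MATCH (next='c')
Matching positions: [2, 6]
Count: 2

2


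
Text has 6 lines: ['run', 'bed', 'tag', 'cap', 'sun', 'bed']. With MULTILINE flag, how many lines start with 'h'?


With MULTILINE flag, ^ matches the start of each line.
Lines: ['run', 'bed', 'tag', 'cap', 'sun', 'bed']
Checking which lines start with 'h':
  Line 1: 'run' -> no
  Line 2: 'bed' -> no
  Line 3: 'tag' -> no
  Line 4: 'cap' -> no
  Line 5: 'sun' -> no
  Line 6: 'bed' -> no
Matching lines: []
Count: 0

0


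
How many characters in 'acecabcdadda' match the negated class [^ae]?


Negated class [^ae] matches any char NOT in {a, e}
Scanning 'acecabcdadda':
  pos 0: 'a' -> no (excluded)
  pos 1: 'c' -> MATCH
  pos 2: 'e' -> no (excluded)
  pos 3: 'c' -> MATCH
  pos 4: 'a' -> no (excluded)
  pos 5: 'b' -> MATCH
  pos 6: 'c' -> MATCH
  pos 7: 'd' -> MATCH
  pos 8: 'a' -> no (excluded)
  pos 9: 'd' -> MATCH
  pos 10: 'd' -> MATCH
  pos 11: 'a' -> no (excluded)
Total matches: 7

7


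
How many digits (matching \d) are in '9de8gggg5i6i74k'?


\d matches any digit 0-9.
Scanning '9de8gggg5i6i74k':
  pos 0: '9' -> DIGIT
  pos 3: '8' -> DIGIT
  pos 8: '5' -> DIGIT
  pos 10: '6' -> DIGIT
  pos 12: '7' -> DIGIT
  pos 13: '4' -> DIGIT
Digits found: ['9', '8', '5', '6', '7', '4']
Total: 6

6


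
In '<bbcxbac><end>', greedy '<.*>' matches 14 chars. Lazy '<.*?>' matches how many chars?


Greedy '<.*>' tries to match as MUCH as possible.
Lazy '<.*?>' tries to match as LITTLE as possible.

String: '<bbcxbac><end>'
Greedy '<.*>' starts at first '<' and extends to the LAST '>': '<bbcxbac><end>' (14 chars)
Lazy '<.*?>' starts at first '<' and stops at the FIRST '>': '<bbcxbac>' (9 chars)

9


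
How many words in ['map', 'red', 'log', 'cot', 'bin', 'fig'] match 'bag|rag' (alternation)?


Alternation 'bag|rag' matches either 'bag' or 'rag'.
Checking each word:
  'map' -> no
  'red' -> no
  'log' -> no
  'cot' -> no
  'bin' -> no
  'fig' -> no
Matches: []
Count: 0

0


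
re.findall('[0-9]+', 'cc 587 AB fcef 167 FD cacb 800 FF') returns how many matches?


Pattern '[0-9]+' finds one or more digits.
Text: 'cc 587 AB fcef 167 FD cacb 800 FF'
Scanning for matches:
  Match 1: '587'
  Match 2: '167'
  Match 3: '800'
Total matches: 3

3


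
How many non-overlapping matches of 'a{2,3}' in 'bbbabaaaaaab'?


Pattern 'a{2,3}' matches between 2 and 3 consecutive a's (greedy).
String: 'bbbabaaaaaab'
Finding runs of a's and applying greedy matching:
  Run at pos 3: 'a' (length 1)
  Run at pos 5: 'aaaaaa' (length 6)
Matches: ['aaa', 'aaa']
Count: 2

2


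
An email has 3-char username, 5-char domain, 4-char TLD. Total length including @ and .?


An email address has format: username@domain.tld
Username length: 3
'@' character: 1
Domain length: 5
'.' character: 1
TLD length: 4
Total = 3 + 1 + 5 + 1 + 4 = 14

14


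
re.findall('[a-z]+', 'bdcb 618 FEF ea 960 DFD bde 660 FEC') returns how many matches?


Pattern '[a-z]+' finds one or more lowercase letters.
Text: 'bdcb 618 FEF ea 960 DFD bde 660 FEC'
Scanning for matches:
  Match 1: 'bdcb'
  Match 2: 'ea'
  Match 3: 'bde'
Total matches: 3

3


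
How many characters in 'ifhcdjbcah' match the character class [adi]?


Character class [adi] matches any of: {a, d, i}
Scanning string 'ifhcdjbcah' character by character:
  pos 0: 'i' -> MATCH
  pos 1: 'f' -> no
  pos 2: 'h' -> no
  pos 3: 'c' -> no
  pos 4: 'd' -> MATCH
  pos 5: 'j' -> no
  pos 6: 'b' -> no
  pos 7: 'c' -> no
  pos 8: 'a' -> MATCH
  pos 9: 'h' -> no
Total matches: 3

3


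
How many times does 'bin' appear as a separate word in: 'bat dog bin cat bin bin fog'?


Scanning each word for exact match 'bin':
  Word 1: 'bat' -> no
  Word 2: 'dog' -> no
  Word 3: 'bin' -> MATCH
  Word 4: 'cat' -> no
  Word 5: 'bin' -> MATCH
  Word 6: 'bin' -> MATCH
  Word 7: 'fog' -> no
Total matches: 3

3
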